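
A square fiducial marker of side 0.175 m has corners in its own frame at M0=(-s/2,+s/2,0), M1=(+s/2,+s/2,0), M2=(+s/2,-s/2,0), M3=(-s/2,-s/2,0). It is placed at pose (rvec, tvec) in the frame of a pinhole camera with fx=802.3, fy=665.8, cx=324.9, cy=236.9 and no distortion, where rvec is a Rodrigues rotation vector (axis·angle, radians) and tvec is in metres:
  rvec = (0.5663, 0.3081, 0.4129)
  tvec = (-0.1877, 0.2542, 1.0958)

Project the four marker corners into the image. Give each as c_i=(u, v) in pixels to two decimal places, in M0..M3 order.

c0=(124.72, 398.25) c1=(227.96, 449.48) c2=(258.11, 383.58) c3=(144.28, 329.33)

Intrinsics K: fx=802.3, fy=665.8, cx=324.9, cy=236.9
Marker side s = 0.175 m; corners in marker frame (Z=0):
  M0 = (-0.0875, +0.0875, 0)
  M1 = (+0.0875, +0.0875, 0)
  M2 = (+0.0875, -0.0875, 0)
  M3 = (-0.0875, -0.0875, 0)
rvec = (0.5663, 0.3081, 0.4129), |rvec| = θ = 0.76558 rad = 43.864°
Rodrigues: sinθ=0.69295, 1−cosθ=0.27902; R = I + sinθ·[k]× + (1−cosθ)·[k]×²:
    [+0.87365 -0.29067 +0.39019]
    [+0.45679 +0.76617 -0.45202]
    [-0.16756 +0.57314 +0.80214]
t = (-0.1877, 0.2542, 1.0958) m
M0: Pc = R·M0+t = (-0.28958, +0.28127, +1.16061); u = 802.3·(-0.28958)/1.16061 + 324.9 = 124.7222, v = 665.8·(+0.28127)/1.16061 + 236.9 = 398.2547
M1: Pc = R·M1+t = (-0.13669, +0.36121, +1.13129); u = 802.3·(-0.13669)/1.13129 + 324.9 = 227.9611, v = 665.8·(+0.36121)/1.13129 + 236.9 = 449.4835
M2: Pc = R·M2+t = (-0.08582, +0.22713, +1.03099); u = 802.3·(-0.08582)/1.03099 + 324.9 = 258.1147, v = 665.8·(+0.22713)/1.03099 + 236.9 = 383.5773
M3: Pc = R·M3+t = (-0.23871, +0.14719, +1.06031); u = 802.3·(-0.23871)/1.06031 + 324.9 = 144.2762, v = 665.8·(+0.14719)/1.06031 + 236.9 = 329.3252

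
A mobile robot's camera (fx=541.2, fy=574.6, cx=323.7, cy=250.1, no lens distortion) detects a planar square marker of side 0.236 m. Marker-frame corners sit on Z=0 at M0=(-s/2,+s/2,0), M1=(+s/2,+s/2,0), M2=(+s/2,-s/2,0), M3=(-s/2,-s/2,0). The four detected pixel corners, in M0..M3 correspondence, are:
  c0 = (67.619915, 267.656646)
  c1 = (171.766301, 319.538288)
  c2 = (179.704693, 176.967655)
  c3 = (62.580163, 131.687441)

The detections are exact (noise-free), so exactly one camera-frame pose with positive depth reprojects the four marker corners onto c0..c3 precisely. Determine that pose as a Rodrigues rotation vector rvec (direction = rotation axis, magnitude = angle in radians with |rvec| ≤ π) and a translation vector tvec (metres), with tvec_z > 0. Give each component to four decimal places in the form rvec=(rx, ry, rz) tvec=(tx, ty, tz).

Intrinsics K: fx=541.2, fy=574.6, cx=323.7, cy=250.1
Marker side s = 0.236 m; corners in marker frame (Z=0):
  M0 = (-0.1180, +0.1180, 0)
  M1 = (+0.1180, +0.1180, 0)
  M2 = (+0.1180, -0.1180, 0)
  M3 = (-0.1180, -0.1180, 0)
Detected image corners:
  c0 = (67.619915, 267.656646) px
  c1 = (171.766301, 319.538288) px
  c2 = (179.704693, 176.967655) px
  c3 = (62.580163, 131.687441) px
Planar DLT: solve 8×8 A·h = b for H (H[2,2]=1):
  H  [+422.33790 +54.33435 +117.94398]
  H  [+123.23036 +699.74114 +226.93891]
  H  [-0.37253 +0.49218 +1.00000]
B = K⁻¹H; ‖b₁‖=1.134463, ‖b₂‖=1.134463; λ = 2/(‖b₁‖+‖b₂‖) = 0.881474, sign → tz>0 ⇒ λ=+0.881474
r₁ = λ·B[:,0] = (+0.88429,+0.33197,-0.32838); r₂ = λ·B[:,1] = (-0.17099,+0.88462,+0.43384)
r₃ = r₁×r₂ = (+0.43451,-0.32749,+0.83902); SVD([r₁ r₂ r₃]) → R = UVᵀ:
  R  [+0.88429 -0.17099 +0.43451]
  R  [+0.33197 +0.88462 -0.32749]
  R  [-0.32838 +0.43384 +0.83902]
t = (-0.33512, -0.03553, +0.88147) m
tr R = 2.607919; θ = arccos((tr R − 1)/2) = 0.636873 rad = 36.490°
axis k = ((R−Rᵀ)₃₂, (R−Rᵀ)₁₃, (R−Rᵀ)₂₁) / (2 sinθ) = (+0.640114, +0.641424, +0.422883)
rvec = θ·k = (+0.407671, +0.408505, +0.269322)

rvec=(0.4077, 0.4085, 0.2693) tvec=(-0.3351, -0.0355, 0.8815)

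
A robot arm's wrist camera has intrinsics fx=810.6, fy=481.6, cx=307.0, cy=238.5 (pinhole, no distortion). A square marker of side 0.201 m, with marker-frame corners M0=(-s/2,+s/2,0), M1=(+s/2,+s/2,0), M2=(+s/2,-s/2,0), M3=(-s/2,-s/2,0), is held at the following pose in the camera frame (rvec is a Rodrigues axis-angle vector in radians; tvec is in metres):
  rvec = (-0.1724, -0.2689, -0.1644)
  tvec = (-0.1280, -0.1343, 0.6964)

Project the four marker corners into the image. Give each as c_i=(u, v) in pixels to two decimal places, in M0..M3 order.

c0=(52.72, 221.74) c1=(291.05, 204.23) c2=(251.16, 78.29) c3=(19.87, 84.77)

Intrinsics K: fx=810.6, fy=481.6, cx=307.0, cy=238.5
Marker side s = 0.201 m; corners in marker frame (Z=0):
  M0 = (-0.1005, +0.1005, 0)
  M1 = (+0.1005, +0.1005, 0)
  M2 = (+0.1005, -0.1005, 0)
  M3 = (-0.1005, -0.1005, 0)
rvec = (-0.1724, -0.2689, -0.1644), |rvec| = θ = 0.35924 rad = 20.583°
Rodrigues: sinθ=0.35157, 1−cosθ=0.06384; R = I + sinθ·[k]× + (1−cosθ)·[k]×²:
    [+0.95086 +0.18382 -0.24913]
    [-0.13796 +0.97193 +0.19058]
    [+0.27717 -0.14685 +0.94953]
t = (-0.1280, -0.1343, 0.6964) m
M0: Pc = R·M0+t = (-0.20509, -0.02276, +0.65379); u = 810.6·(-0.20509)/0.65379 + 307.0 = 52.7202, v = 481.6·(-0.02276)/0.65379 + 238.5 = 221.7368
M1: Pc = R·M1+t = (-0.01396, -0.05049, +0.70950); u = 810.6·(-0.01396)/0.70950 + 307.0 = 291.0456, v = 481.6·(-0.05049)/0.70950 + 238.5 = 204.2308
M2: Pc = R·M2+t = (-0.05091, -0.24584, +0.73901); u = 810.6·(-0.05091)/0.73901 + 307.0 = 251.1566, v = 481.6·(-0.24584)/0.73901 + 238.5 = 78.2890
M3: Pc = R·M3+t = (-0.24204, -0.21811, +0.68330); u = 810.6·(-0.24204)/0.68330 + 307.0 = 19.8738, v = 481.6·(-0.21811)/0.68330 + 238.5 = 84.7703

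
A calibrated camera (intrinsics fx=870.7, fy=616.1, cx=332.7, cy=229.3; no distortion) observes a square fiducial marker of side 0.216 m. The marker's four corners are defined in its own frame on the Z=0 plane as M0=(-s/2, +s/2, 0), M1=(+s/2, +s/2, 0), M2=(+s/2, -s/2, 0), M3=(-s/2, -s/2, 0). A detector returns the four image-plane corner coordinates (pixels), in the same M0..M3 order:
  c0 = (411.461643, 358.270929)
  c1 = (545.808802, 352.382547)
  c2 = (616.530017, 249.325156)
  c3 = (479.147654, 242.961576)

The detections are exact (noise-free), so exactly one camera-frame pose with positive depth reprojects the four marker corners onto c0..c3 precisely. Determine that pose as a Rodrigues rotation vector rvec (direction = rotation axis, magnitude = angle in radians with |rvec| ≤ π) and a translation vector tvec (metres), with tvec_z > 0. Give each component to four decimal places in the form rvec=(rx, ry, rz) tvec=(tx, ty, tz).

rvec=(0.4658, -0.5318, 0.1969) tvec=(0.2144, 0.1219, 1.0201)

Intrinsics K: fx=870.7, fy=616.1, cx=332.7, cy=229.3
Marker side s = 0.216 m; corners in marker frame (Z=0):
  M0 = (-0.1080, +0.1080, 0)
  M1 = (+0.1080, +0.1080, 0)
  M2 = (+0.1080, -0.1080, 0)
  M3 = (-0.1080, -0.1080, 0)
Detected image corners:
  c0 = (411.461643, 358.270929) px
  c1 = (545.808802, 352.382547) px
  c2 = (616.530017, 249.325156) px
  c3 = (479.147654, 242.961576) px
Planar DLT: solve 8×8 A·h = b for H (H[2,2]=1):
  H  [+894.94663 -132.09697 +515.66881]
  H  [+155.96874 +614.45040 +302.90925]
  H  [+0.51871 +0.36763 +1.00000]
B = K⁻¹H; ‖b₁‖=0.980298, ‖b₂‖=0.980298; λ = 2/(‖b₁‖+‖b₂‖) = 1.020098, sign → tz>0 ⇒ λ=+1.020098
r₁ = λ·B[:,0] = (+0.84632,+0.06131,+0.52914); r₂ = λ·B[:,1] = (-0.29806,+0.87779,+0.37502)
r₃ = r₁×r₂ = (-0.44148,-0.47510,+0.76116); SVD([r₁ r₂ r₃]) → R = UVᵀ:
  R  [+0.84632 -0.29806 -0.44148]
  R  [+0.06131 +0.87779 -0.47510]
  R  [+0.52914 +0.37502 +0.76116]
t = (+0.21436, +0.12188, +1.02010) m
tr R = 2.485274; θ = arccos((tr R − 1)/2) = 0.733797 rad = 42.043°
axis k = ((R−Rᵀ)₃₂, (R−Rᵀ)₁₃, (R−Rᵀ)₂₁) / (2 sinθ) = (+0.634714, -0.724671, +0.268309)
rvec = θ·k = (+0.465751, -0.531762, +0.196885)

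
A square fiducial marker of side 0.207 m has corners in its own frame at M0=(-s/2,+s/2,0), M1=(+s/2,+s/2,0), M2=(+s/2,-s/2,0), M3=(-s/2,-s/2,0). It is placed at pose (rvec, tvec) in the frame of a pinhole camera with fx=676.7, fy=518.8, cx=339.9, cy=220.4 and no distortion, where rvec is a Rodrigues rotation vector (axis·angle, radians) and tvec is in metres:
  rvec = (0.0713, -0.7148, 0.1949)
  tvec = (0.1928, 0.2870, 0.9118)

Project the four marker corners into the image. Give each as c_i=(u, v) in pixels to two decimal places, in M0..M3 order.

c0=(416.54, 449.50) c1=(511.42, 434.46) c2=(540.19, 327.06) c3=(449.99, 324.77)

Intrinsics K: fx=676.7, fy=518.8, cx=339.9, cy=220.4
Marker side s = 0.207 m; corners in marker frame (Z=0):
  M0 = (-0.1035, +0.1035, 0)
  M1 = (+0.1035, +0.1035, 0)
  M2 = (+0.1035, -0.1035, 0)
  M3 = (-0.1035, -0.1035, 0)
rvec = (0.0713, -0.7148, 0.1949), |rvec| = θ = 0.74432 rad = 42.646°
Rodrigues: sinθ=0.67747, 1−cosθ=0.26445; R = I + sinθ·[k]× + (1−cosθ)·[k]×²:
    [+0.73798 -0.20172 -0.64397]
    [+0.15307 +0.97944 -0.13140]
    [+0.65724 -0.00160 +0.75368]
t = (0.1928, 0.2870, 0.9118) m
M0: Pc = R·M0+t = (+0.09554, +0.37253, +0.84361); u = 676.7·(+0.09554)/0.84361 + 339.9 = 416.5380, v = 518.8·(+0.37253)/0.84361 + 220.4 = 449.4968
M1: Pc = R·M1+t = (+0.24830, +0.40421, +0.97966); u = 676.7·(+0.24830)/0.97966 + 339.9 = 511.4151, v = 518.8·(+0.40421)/0.97966 + 220.4 = 434.4610
M2: Pc = R·M2+t = (+0.29006, +0.20147, +0.97999); u = 676.7·(+0.29006)/0.97999 + 339.9 = 540.1908, v = 518.8·(+0.20147)/0.97999 + 220.4 = 327.0571
M3: Pc = R·M3+t = (+0.13730, +0.16979, +0.84394); u = 676.7·(+0.13730)/0.84394 + 339.9 = 449.9898, v = 518.8·(+0.16979)/0.84394 + 220.4 = 324.7728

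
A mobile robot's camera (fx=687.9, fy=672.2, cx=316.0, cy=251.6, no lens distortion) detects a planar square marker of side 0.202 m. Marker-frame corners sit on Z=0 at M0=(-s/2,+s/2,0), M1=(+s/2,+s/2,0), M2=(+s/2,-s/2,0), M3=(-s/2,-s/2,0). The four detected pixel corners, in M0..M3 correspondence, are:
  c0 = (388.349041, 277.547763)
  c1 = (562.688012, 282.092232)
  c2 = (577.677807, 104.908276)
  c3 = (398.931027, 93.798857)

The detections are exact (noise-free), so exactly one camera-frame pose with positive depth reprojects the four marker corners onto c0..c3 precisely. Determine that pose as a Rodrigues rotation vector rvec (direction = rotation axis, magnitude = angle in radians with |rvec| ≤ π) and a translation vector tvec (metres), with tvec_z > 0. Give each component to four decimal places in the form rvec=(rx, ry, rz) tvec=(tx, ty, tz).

Intrinsics K: fx=687.9, fy=672.2, cx=316.0, cy=251.6
Marker side s = 0.202 m; corners in marker frame (Z=0):
  M0 = (-0.1010, +0.1010, 0)
  M1 = (+0.1010, +0.1010, 0)
  M2 = (+0.1010, -0.1010, 0)
  M3 = (-0.1010, -0.1010, 0)
Detected image corners:
  c0 = (388.349041, 277.547763) px
  c1 = (562.688012, 282.092232) px
  c2 = (577.677807, 104.908276) px
  c3 = (398.931027, 93.798857) px
Planar DLT: solve 8×8 A·h = b for H (H[2,2]=1):
  H  [+957.76376 +2.15540 +483.37640]
  H  [+71.54587 +918.93697 +190.89704]
  H  [+0.17418 +0.13622 +1.00000]
B = K⁻¹H; ‖b₁‖=1.324439, ‖b₂‖=1.324439; λ = 2/(‖b₁‖+‖b₂‖) = 0.755037, sign → tz>0 ⇒ λ=+0.755037
r₁ = λ·B[:,0] = (+0.99083,+0.03114,+0.13151); r₂ = λ·B[:,1] = (-0.04488,+0.99368,+0.10285)
r₃ = r₁×r₂ = (-0.12748,-0.10781,+0.98596); SVD([r₁ r₂ r₃]) → R = UVᵀ:
  R  [+0.99083 -0.04488 -0.12748]
  R  [+0.03114 +0.99368 -0.10781]
  R  [+0.13151 +0.10285 +0.98596]
t = (+0.18371, -0.06818, +0.75504) m
tr R = 2.970475; θ = arccos((tr R − 1)/2) = 0.172042 rad = 9.857°
axis k = ((R−Rᵀ)₃₂, (R−Rᵀ)₁₃, (R−Rᵀ)₂₁) / (2 sinθ) = (+0.615248, -0.756424, +0.222022)
rvec = θ·k = (+0.105848, -0.130137, +0.038197)

rvec=(0.1058, -0.1301, 0.0382) tvec=(0.1837, -0.0682, 0.7550)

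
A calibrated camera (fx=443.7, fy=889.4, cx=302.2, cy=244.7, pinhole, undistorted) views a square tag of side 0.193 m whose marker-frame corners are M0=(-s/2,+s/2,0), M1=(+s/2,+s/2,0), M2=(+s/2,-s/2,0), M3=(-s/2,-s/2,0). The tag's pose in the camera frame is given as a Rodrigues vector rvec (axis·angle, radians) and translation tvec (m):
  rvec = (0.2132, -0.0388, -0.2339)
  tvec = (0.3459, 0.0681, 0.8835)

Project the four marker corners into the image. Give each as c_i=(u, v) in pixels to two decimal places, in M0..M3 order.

Intrinsics K: fx=443.7, fy=889.4, cx=302.2, cy=244.7
Marker side s = 0.193 m; corners in marker frame (Z=0):
  M0 = (-0.0965, +0.0965, 0)
  M1 = (+0.0965, +0.0965, 0)
  M2 = (+0.0965, -0.0965, 0)
  M3 = (-0.0965, -0.0965, 0)
rvec = (0.2132, -0.0388, -0.2339), |rvec| = θ = 0.31886 rad = 18.269°
Rodrigues: sinθ=0.31348, 1−cosθ=0.05041; R = I + sinθ·[k]× + (1−cosθ)·[k]×²:
    [+0.97213 +0.22586 -0.06287]
    [-0.23406 +0.95034 -0.20511]
    [+0.01342 +0.21411 +0.97672]
t = (0.3459, 0.0681, 0.8835) m
M0: Pc = R·M0+t = (+0.27388, +0.18239, +0.90287); u = 443.7·(+0.27388)/0.90287 + 302.2 = 436.7965, v = 889.4·(+0.18239)/0.90287 + 244.7 = 424.3742
M1: Pc = R·M1+t = (+0.46151, +0.13722, +0.90546); u = 443.7·(+0.46151)/0.90546 + 302.2 = 528.3512, v = 889.4·(+0.13722)/0.90546 + 244.7 = 379.4880
M2: Pc = R·M2+t = (+0.41792, -0.04619, +0.86413); u = 443.7·(+0.41792)/0.86413 + 302.2 = 516.7837, v = 889.4·(-0.04619)/0.86413 + 244.7 = 197.1548
M3: Pc = R·M3+t = (+0.23029, -0.00102, +0.86154); u = 443.7·(+0.23029)/0.86154 + 302.2 = 420.8030, v = 889.4·(-0.00102)/0.86154 + 244.7 = 243.6456

c0=(436.80, 424.37) c1=(528.35, 379.49) c2=(516.78, 197.15) c3=(420.80, 243.65)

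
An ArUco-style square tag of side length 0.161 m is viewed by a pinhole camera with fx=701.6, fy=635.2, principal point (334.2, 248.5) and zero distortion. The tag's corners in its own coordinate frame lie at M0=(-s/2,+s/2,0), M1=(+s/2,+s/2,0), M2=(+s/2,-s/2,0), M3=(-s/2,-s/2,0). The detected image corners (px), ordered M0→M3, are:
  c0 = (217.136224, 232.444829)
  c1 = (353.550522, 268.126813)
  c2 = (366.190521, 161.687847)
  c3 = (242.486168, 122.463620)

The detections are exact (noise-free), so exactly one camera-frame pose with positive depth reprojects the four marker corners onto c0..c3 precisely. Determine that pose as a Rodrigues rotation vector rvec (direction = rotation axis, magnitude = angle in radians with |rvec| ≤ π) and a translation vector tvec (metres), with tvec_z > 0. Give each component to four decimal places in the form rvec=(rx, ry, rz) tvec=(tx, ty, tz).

Intrinsics K: fx=701.6, fy=635.2, cx=334.2, cy=248.5
Marker side s = 0.161 m; corners in marker frame (Z=0):
  M0 = (-0.0805, +0.0805, 0)
  M1 = (+0.0805, +0.0805, 0)
  M2 = (+0.0805, -0.0805, 0)
  M3 = (-0.0805, -0.0805, 0)
Detected image corners:
  c0 = (217.136224, 232.444829) px
  c1 = (353.550522, 268.126813) px
  c2 = (366.190521, 161.687847) px
  c3 = (242.486168, 122.463620) px
Planar DLT: solve 8×8 A·h = b for H (H[2,2]=1):
  H  [+922.10036 -278.74888 +297.32100]
  H  [+310.31484 +563.96051 +194.38063]
  H  [+0.39352 -0.54951 +1.00000]
B = K⁻¹H; ‖b₁‖=1.239579, ‖b₂‖=1.239579; λ = 2/(‖b₁‖+‖b₂‖) = 0.806725, sign → tz>0 ⇒ λ=+0.806725
r₁ = λ·B[:,0] = (+0.90905,+0.26992,+0.31746); r₂ = λ·B[:,1] = (-0.10935,+0.88968,-0.44330)
r₃ = r₁×r₂ = (-0.40209,+0.36827,+0.83827); SVD([r₁ r₂ r₃]) → R = UVᵀ:
  R  [+0.90905 -0.10935 -0.40209]
  R  [+0.26992 +0.88968 +0.36827]
  R  [+0.31746 -0.44330 +0.83827]
t = (-0.04240, -0.06873, +0.80673) m
tr R = 2.636995; θ = arccos((tr R − 1)/2) = 0.612005 rad = 35.065°
axis k = ((R−Rᵀ)₃₂, (R−Rᵀ)₁₃, (R−Rᵀ)₂₁) / (2 sinθ) = (-0.706318, -0.626229, +0.330079)
rvec = θ·k = (-0.432270, -0.383255, +0.202010)

rvec=(-0.4323, -0.3833, 0.2020) tvec=(-0.0424, -0.0687, 0.8067)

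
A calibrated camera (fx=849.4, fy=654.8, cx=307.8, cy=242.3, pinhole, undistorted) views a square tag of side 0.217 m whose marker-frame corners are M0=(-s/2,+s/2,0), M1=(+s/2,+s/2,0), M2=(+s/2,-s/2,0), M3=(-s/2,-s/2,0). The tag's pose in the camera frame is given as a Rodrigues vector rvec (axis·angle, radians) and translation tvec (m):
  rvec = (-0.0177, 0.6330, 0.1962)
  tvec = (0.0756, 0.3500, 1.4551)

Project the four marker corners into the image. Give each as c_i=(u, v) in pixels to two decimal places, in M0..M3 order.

Intrinsics K: fx=849.4, fy=654.8, cx=307.8, cy=242.3
Marker side s = 0.217 m; corners in marker frame (Z=0):
  M0 = (-0.1085, +0.1085, 0)
  M1 = (+0.1085, +0.1085, 0)
  M2 = (+0.1085, -0.1085, 0)
  M3 = (-0.1085, -0.1085, 0)
rvec = (-0.0177, 0.6330, 0.1962), |rvec| = θ = 0.66295 rad = 37.984°
Rodrigues: sinθ=0.61544, 1−cosθ=0.21182; R = I + sinθ·[k]× + (1−cosθ)·[k]×²:
    [+0.78833 -0.18754 +0.58597]
    [+0.17674 +0.98130 +0.07629]
    [-0.58932 +0.04342 +0.80674]
t = (0.0756, 0.3500, 1.4551) m
M0: Pc = R·M0+t = (-0.03028, +0.43729, +1.52375); u = 849.4·(-0.03028)/1.52375 + 307.8 = 290.9194, v = 654.8·(+0.43729)/1.52375 + 242.3 = 430.2179
M1: Pc = R·M1+t = (+0.14079, +0.47565, +1.39587); u = 849.4·(+0.14079)/1.39587 + 307.8 = 393.4696, v = 654.8·(+0.47565)/1.39587 + 242.3 = 465.4250
M2: Pc = R·M2+t = (+0.18148, +0.26271, +1.38645); u = 849.4·(+0.18148)/1.38645 + 307.8 = 418.9843, v = 654.8·(+0.26271)/1.38645 + 242.3 = 366.3723
M3: Pc = R·M3+t = (+0.01041, +0.22435, +1.51433); u = 849.4·(+0.01041)/1.51433 + 307.8 = 313.6413, v = 654.8·(+0.22435)/1.51433 + 242.3 = 339.3108

c0=(290.92, 430.22) c1=(393.47, 465.43) c2=(418.98, 366.37) c3=(313.64, 339.31)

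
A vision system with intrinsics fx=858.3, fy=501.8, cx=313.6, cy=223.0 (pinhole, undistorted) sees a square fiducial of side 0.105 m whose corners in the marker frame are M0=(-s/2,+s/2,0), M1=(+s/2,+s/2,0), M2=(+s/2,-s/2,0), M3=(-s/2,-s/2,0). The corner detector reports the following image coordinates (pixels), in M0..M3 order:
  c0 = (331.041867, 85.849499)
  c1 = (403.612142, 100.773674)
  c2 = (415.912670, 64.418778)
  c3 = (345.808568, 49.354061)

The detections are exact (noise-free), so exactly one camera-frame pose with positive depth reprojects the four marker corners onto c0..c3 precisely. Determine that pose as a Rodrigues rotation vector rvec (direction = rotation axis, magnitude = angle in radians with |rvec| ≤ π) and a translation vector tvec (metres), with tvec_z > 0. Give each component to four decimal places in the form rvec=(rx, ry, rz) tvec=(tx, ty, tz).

Intrinsics K: fx=858.3, fy=501.8, cx=313.6, cy=223.0
Marker side s = 0.105 m; corners in marker frame (Z=0):
  M0 = (-0.0525, +0.0525, 0)
  M1 = (+0.0525, +0.0525, 0)
  M2 = (+0.0525, -0.0525, 0)
  M3 = (-0.0525, -0.0525, 0)
Detected image corners:
  c0 = (331.041867, 85.849499) px
  c1 = (403.612142, 100.773674) px
  c2 = (415.912670, 64.418778) px
  c3 = (345.808568, 49.354061) px
Planar DLT: solve 8×8 A·h = b for H (H[2,2]=1):
  H  [+738.99783 -240.62017 +374.49925]
  H  [+154.81560 +324.45154 +74.87608]
  H  [+0.15980 -0.29893 +1.00000]
B = K⁻¹H; ‖b₁‖=0.852136, ‖b₂‖=0.852136; λ = 2/(‖b₁‖+‖b₂‖) = 1.173522, sign → tz>0 ⇒ λ=+1.173522
r₁ = λ·B[:,0] = (+0.94189,+0.27872,+0.18753); r₂ = λ·B[:,1] = (-0.20082,+0.91467,-0.35080)
r₃ = r₁×r₂ = (-0.26930,+0.29275,+0.91748); SVD([r₁ r₂ r₃]) → R = UVᵀ:
  R  [+0.94189 -0.20082 -0.26930]
  R  [+0.27872 +0.91467 +0.29275]
  R  [+0.18753 -0.35080 +0.91748]
t = (+0.08327, -0.34641, +1.17352) m
tr R = 2.774033; θ = arccos((tr R − 1)/2) = 0.479953 rad = 27.499°
axis k = ((R−Rᵀ)₃₂, (R−Rᵀ)₁₃, (R−Rᵀ)₂₁) / (2 sinθ) = (-0.696880, -0.494685, +0.519273)
rvec = θ·k = (-0.334470, -0.237426, +0.249227)

rvec=(-0.3345, -0.2374, 0.2492) tvec=(0.0833, -0.3464, 1.1735)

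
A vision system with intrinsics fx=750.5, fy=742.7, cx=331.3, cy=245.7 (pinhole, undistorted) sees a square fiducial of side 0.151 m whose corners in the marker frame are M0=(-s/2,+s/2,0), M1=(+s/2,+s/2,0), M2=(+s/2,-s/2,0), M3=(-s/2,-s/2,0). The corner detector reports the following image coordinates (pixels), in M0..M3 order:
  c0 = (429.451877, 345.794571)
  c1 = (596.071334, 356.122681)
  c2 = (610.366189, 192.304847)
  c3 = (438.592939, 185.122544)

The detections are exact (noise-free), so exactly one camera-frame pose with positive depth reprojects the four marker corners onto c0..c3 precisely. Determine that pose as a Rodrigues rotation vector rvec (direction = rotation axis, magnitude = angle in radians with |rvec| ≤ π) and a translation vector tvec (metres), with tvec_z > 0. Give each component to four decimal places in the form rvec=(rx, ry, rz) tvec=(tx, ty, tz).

rvec=(0.1295, 0.0979, 0.0442) tvec=(0.1693, 0.0232, 0.6819)

Intrinsics K: fx=750.5, fy=742.7, cx=331.3, cy=245.7
Marker side s = 0.151 m; corners in marker frame (Z=0):
  M0 = (-0.0755, +0.0755, 0)
  M1 = (+0.0755, +0.0755, 0)
  M2 = (+0.0755, -0.0755, 0)
  M3 = (-0.0755, -0.0755, 0)
Detected image corners:
  c0 = (429.451877, 345.794571) px
  c1 = (596.071334, 356.122681) px
  c2 = (610.366189, 192.304847) px
  c3 = (438.592939, 185.122544) px
Planar DLT: solve 8×8 A·h = b for H (H[2,2]=1):
  H  [+1048.28778 +22.21058 +517.64924]
  H  [+20.68672 +1126.19984 +270.96694]
  H  [-0.13877 +0.19211 +1.00000]
B = K⁻¹H; ‖b₁‖=1.466491, ‖b₂‖=1.466491; λ = 2/(‖b₁‖+‖b₂‖) = 0.681900, sign → tz>0 ⇒ λ=+0.681900
r₁ = λ·B[:,0] = (+0.99424,+0.05030,-0.09463); r₂ = λ·B[:,1] = (-0.03765,+0.99067,+0.13100)
r₃ = r₁×r₂ = (+0.10034,-0.12669,+0.98686); SVD([r₁ r₂ r₃]) → R = UVᵀ:
  R  [+0.99424 -0.03765 +0.10034]
  R  [+0.05030 +0.99067 -0.12669]
  R  [-0.09463 +0.13100 +0.98686]
t = (+0.16932, +0.02320, +0.68190) m
tr R = 2.971764; θ = arccos((tr R − 1)/2) = 0.168236 rad = 9.639°
axis k = ((R−Rᵀ)₃₂, (R−Rᵀ)₁₃, (R−Rᵀ)₂₁) / (2 sinθ) = (+0.769478, +0.582180, +0.262619)
rvec = θ·k = (+0.129454, +0.097943, +0.044182)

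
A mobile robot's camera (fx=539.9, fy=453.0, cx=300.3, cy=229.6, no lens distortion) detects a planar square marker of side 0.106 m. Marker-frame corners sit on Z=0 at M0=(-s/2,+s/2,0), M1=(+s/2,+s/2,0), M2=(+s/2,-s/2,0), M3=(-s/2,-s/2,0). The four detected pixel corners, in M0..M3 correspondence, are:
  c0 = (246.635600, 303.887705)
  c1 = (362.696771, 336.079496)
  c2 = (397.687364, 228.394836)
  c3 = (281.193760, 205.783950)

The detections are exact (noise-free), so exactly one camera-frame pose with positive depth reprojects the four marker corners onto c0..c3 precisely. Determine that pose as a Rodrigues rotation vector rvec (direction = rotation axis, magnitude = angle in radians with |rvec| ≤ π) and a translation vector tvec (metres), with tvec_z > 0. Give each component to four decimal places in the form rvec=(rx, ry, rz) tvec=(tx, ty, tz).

rvec=(-0.1472, 0.3653, 0.2609) tvec=(0.0162, 0.0376, 0.4508)

Intrinsics K: fx=539.9, fy=453.0, cx=300.3, cy=229.6
Marker side s = 0.106 m; corners in marker frame (Z=0):
  M0 = (-0.0530, +0.0530, 0)
  M1 = (+0.0530, +0.0530, 0)
  M2 = (+0.0530, -0.0530, 0)
  M3 = (-0.0530, -0.0530, 0)
Detected image corners:
  c0 = (246.635600, 303.887705) px
  c1 = (362.696771, 336.079496) px
  c2 = (397.687364, 228.394836) px
  c3 = (281.193760, 205.783950) px
Planar DLT: solve 8×8 A·h = b for H (H[2,2]=1):
  H  [+832.15823 -395.87055 +319.71390]
  H  [+37.18351 +912.11431 +267.36453]
  H  [-0.82229 -0.21083 +1.00000]
B = K⁻¹H; ‖b₁‖=2.218055, ‖b₂‖=2.218055; λ = 2/(‖b₁‖+‖b₂‖) = 0.450845, sign → tz>0 ⇒ λ=+0.450845
r₁ = λ·B[:,0] = (+0.90110,+0.22491,-0.37073); r₂ = λ·B[:,1] = (-0.27770,+0.95595,-0.09505)
r₃ = r₁×r₂ = (+0.33302,+0.18860,+0.92387); SVD([r₁ r₂ r₃]) → R = UVᵀ:
  R  [+0.90110 -0.27770 +0.33302]
  R  [+0.22491 +0.95595 +0.18860]
  R  [-0.37073 -0.09505 +0.92387]
t = (+0.01621, +0.03758, +0.45085) m
tr R = 2.780918; θ = arccos((tr R − 1)/2) = 0.472444 rad = 27.069°
axis k = ((R−Rᵀ)₃₂, (R−Rᵀ)₁₃, (R−Rᵀ)₂₁) / (2 sinθ) = (-0.311667, +0.773236, +0.552241)
rvec = θ·k = (-0.147245, +0.365311, +0.260903)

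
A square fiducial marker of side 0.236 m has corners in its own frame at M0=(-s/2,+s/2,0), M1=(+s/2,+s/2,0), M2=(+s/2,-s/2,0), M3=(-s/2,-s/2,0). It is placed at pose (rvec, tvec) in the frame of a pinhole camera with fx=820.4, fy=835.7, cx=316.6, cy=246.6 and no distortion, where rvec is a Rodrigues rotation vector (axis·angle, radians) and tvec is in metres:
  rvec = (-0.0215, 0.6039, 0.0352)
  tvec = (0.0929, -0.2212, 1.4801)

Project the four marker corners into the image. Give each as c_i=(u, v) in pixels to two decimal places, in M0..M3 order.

Intrinsics K: fx=820.4, fy=835.7, cx=316.6, cy=246.6
Marker side s = 0.236 m; corners in marker frame (Z=0):
  M0 = (-0.1180, +0.1180, 0)
  M1 = (+0.1180, +0.1180, 0)
  M2 = (+0.1180, -0.1180, 0)
  M3 = (-0.1180, -0.1180, 0)
rvec = (-0.0215, 0.6039, 0.0352), |rvec| = θ = 0.60531 rad = 34.682°
Rodrigues: sinθ=0.56901, 1−cosθ=0.17767; R = I + sinθ·[k]× + (1−cosθ)·[k]×²:
    [+0.82255 -0.03939 +0.56732]
    [+0.02679 +0.99918 +0.03052]
    [-0.56806 -0.00990 +0.82293]
t = (0.0929, -0.2212, 1.4801) m
M0: Pc = R·M0+t = (-0.00881, -0.10646, +1.54596); u = 820.4·(-0.00881)/1.54596 + 316.6 = 311.9255, v = 835.7·(-0.10646)/1.54596 + 246.6 = 189.0515
M1: Pc = R·M1+t = (+0.18531, -0.10014, +1.41190); u = 820.4·(+0.18531)/1.41190 + 316.6 = 424.2785, v = 835.7·(-0.10014)/1.41190 + 246.6 = 187.3299
M2: Pc = R·M2+t = (+0.19461, -0.33594, +1.41424); u = 820.4·(+0.19461)/1.41424 + 316.6 = 429.4926, v = 835.7·(-0.33594)/1.41424 + 246.6 = 48.0860
M3: Pc = R·M3+t = (+0.00049, -0.34226, +1.54830); u = 820.4·(+0.00049)/1.54830 + 316.6 = 316.8577, v = 835.7·(-0.34226)/1.54830 + 246.6 = 61.8617

c0=(311.93, 189.05) c1=(424.28, 187.33) c2=(429.49, 48.09) c3=(316.86, 61.86)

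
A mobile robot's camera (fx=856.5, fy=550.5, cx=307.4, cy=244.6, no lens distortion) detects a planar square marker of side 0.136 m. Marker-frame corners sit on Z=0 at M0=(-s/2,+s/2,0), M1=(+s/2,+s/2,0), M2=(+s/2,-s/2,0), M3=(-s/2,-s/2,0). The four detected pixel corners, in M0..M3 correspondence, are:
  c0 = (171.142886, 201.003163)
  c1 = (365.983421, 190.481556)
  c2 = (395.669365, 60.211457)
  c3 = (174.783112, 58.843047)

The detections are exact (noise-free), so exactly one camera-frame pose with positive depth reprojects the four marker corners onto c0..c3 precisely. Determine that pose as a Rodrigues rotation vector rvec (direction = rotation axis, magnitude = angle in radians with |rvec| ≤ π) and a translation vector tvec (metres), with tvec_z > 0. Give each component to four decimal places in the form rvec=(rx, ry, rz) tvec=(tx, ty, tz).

Intrinsics K: fx=856.5, fy=550.5, cx=307.4, cy=244.6
Marker side s = 0.136 m; corners in marker frame (Z=0):
  M0 = (-0.0680, +0.0680, 0)
  M1 = (+0.0680, +0.0680, 0)
  M2 = (+0.0680, -0.0680, 0)
  M3 = (-0.0680, -0.0680, 0)
Detected image corners:
  c0 = (171.142886, 201.003163) px
  c1 = (365.983421, 190.481556) px
  c2 = (395.669365, 60.211457) px
  c3 = (174.783112, 58.843047) px
Planar DLT: solve 8×8 A·h = b for H (H[2,2]=1):
  H  [+1708.84906 +143.17258 +281.10972]
  H  [+49.55153 +1124.07362 +132.04730]
  H  [+0.67460 +0.97542 +1.00000]
B = K⁻¹H; ‖b₁‖=1.890030, ‖b₂‖=1.890030; λ = 2/(‖b₁‖+‖b₂‖) = 0.529092, sign → tz>0 ⇒ λ=+0.529092
r₁ = λ·B[:,0] = (+0.92752,-0.11097,+0.35693); r₂ = λ·B[:,1] = (-0.09678,+0.85105,+0.51609)
r₃ = r₁×r₂ = (-0.36103,-0.51322,+0.77863); SVD([r₁ r₂ r₃]) → R = UVᵀ:
  R  [+0.92752 -0.09678 -0.36103]
  R  [-0.11097 +0.85105 -0.51322]
  R  [+0.35693 +0.51609 +0.77863]
t = (-0.01624, -0.10818, +0.52909) m
tr R = 2.557197; θ = arccos((tr R − 1)/2) = 0.678367 rad = 38.868°
axis k = ((R−Rᵀ)₃₂, (R−Rᵀ)₁₃, (R−Rᵀ)₂₁) / (2 sinθ) = (+0.820137, -0.572056, -0.011302)
rvec = θ·k = (+0.556354, -0.388064, -0.007667)

rvec=(0.5564, -0.3881, -0.0077) tvec=(-0.0162, -0.1082, 0.5291)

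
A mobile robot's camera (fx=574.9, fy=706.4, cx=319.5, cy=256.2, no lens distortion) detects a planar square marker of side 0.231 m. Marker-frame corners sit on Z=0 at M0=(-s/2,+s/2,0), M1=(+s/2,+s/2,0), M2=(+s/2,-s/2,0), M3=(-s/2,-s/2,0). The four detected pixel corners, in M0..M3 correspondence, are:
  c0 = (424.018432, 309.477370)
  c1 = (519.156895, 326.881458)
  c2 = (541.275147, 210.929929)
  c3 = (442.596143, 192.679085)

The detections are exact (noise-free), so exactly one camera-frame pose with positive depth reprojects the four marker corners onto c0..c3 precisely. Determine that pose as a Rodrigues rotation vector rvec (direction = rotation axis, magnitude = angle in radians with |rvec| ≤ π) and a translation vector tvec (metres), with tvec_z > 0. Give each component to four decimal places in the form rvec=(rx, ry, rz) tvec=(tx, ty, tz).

rvec=(0.2179, 0.0067, 0.1487) tvec=(0.3813, 0.0093, 1.3521)

Intrinsics K: fx=574.9, fy=706.4, cx=319.5, cy=256.2
Marker side s = 0.231 m; corners in marker frame (Z=0):
  M0 = (-0.1155, +0.1155, 0)
  M1 = (+0.1155, +0.1155, 0)
  M2 = (+0.1155, -0.1155, 0)
  M3 = (-0.1155, -0.1155, 0)
Detected image corners:
  c0 = (424.018432, 309.477370) px
  c1 = (519.156895, 326.881458) px
  c2 = (541.275147, 210.929929) px
  c3 = (442.596143, 192.679085) px
Planar DLT: solve 8×8 A·h = b for H (H[2,2]=1):
  H  [+422.77023 -11.18518 +481.61348]
  H  [+78.97259 +545.29063 +261.07208]
  H  [+0.00704 +0.15964 +1.00000]
B = K⁻¹H; ‖b₁‖=0.739612, ‖b₂‖=0.739612; λ = 2/(‖b₁‖+‖b₂‖) = 1.352060, sign → tz>0 ⇒ λ=+1.352060
r₁ = λ·B[:,0] = (+0.98899,+0.14770,+0.00952); r₂ = λ·B[:,1] = (-0.14626,+0.96541,+0.21584)
r₃ = r₁×r₂ = (+0.02269,-0.21486,+0.97638); SVD([r₁ r₂ r₃]) → R = UVᵀ:
  R  [+0.98899 -0.14626 +0.02269]
  R  [+0.14770 +0.96541 -0.21486]
  R  [+0.00952 +0.21584 +0.97638]
t = (+0.38126, +0.00933, +1.35206) m
tr R = 2.930781; θ = arccos((tr R − 1)/2) = 0.263860 rad = 15.118°
axis k = ((R−Rᵀ)₃₂, (R−Rᵀ)₁₃, (R−Rᵀ)₂₁) / (2 sinθ) = (+0.825694, +0.025235, +0.563554)
rvec = θ·k = (+0.217868, +0.006659, +0.148699)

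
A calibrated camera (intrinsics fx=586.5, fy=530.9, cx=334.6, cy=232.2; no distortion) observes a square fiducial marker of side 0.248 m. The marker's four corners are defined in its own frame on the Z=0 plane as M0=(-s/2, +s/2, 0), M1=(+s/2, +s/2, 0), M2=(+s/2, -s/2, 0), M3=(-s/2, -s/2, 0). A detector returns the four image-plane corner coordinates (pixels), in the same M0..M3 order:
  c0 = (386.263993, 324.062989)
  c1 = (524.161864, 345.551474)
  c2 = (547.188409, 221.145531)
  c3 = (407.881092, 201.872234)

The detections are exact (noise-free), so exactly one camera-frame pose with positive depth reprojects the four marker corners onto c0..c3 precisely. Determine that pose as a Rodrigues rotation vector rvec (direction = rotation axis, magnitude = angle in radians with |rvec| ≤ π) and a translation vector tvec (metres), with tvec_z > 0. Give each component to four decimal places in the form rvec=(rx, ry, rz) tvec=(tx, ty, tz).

rvec=(0.0237, 0.0835, 0.1565) tvec=(0.2351, 0.0814, 1.0521)

Intrinsics K: fx=586.5, fy=530.9, cx=334.6, cy=232.2
Marker side s = 0.248 m; corners in marker frame (Z=0):
  M0 = (-0.1240, +0.1240, 0)
  M1 = (+0.1240, +0.1240, 0)
  M2 = (+0.1240, -0.1240, 0)
  M3 = (-0.1240, -0.1240, 0)
Detected image corners:
  c0 = (386.263993, 324.062989) px
  c1 = (524.161864, 345.551474) px
  c2 = (547.188409, 221.145531) px
  c3 = (407.881092, 201.872234) px
Planar DLT: solve 8×8 A·h = b for H (H[2,2]=1):
  H  [+522.88248 -76.65297 +465.67116]
  H  [+61.11793 +504.93384 +273.27900]
  H  [-0.07717 +0.02858 +1.00000]
B = K⁻¹H; ‖b₁‖=0.950463, ‖b₂‖=0.950463; λ = 2/(‖b₁‖+‖b₂‖) = 1.052119, sign → tz>0 ⇒ λ=+1.052119
r₁ = λ·B[:,0] = (+0.98431,+0.15663,-0.08119); r₂ = λ·B[:,1] = (-0.15466,+0.98751,+0.03007)
r₃ = r₁×r₂ = (+0.08488,-0.01704,+0.99625); SVD([r₁ r₂ r₃]) → R = UVᵀ:
  R  [+0.98431 -0.15466 +0.08488]
  R  [+0.15663 +0.98751 -0.01704]
  R  [-0.08119 +0.03007 +0.99625]
t = (+0.23513, +0.08141, +1.05212) m
tr R = 2.968070; θ = arccos((tr R − 1)/2) = 0.178929 rad = 10.252°
axis k = ((R−Rᵀ)₃₂, (R−Rᵀ)₁₃, (R−Rᵀ)₂₁) / (2 sinθ) = (+0.132329, +0.466563, +0.874533)
rvec = θ·k = (+0.023678, +0.083482, +0.156479)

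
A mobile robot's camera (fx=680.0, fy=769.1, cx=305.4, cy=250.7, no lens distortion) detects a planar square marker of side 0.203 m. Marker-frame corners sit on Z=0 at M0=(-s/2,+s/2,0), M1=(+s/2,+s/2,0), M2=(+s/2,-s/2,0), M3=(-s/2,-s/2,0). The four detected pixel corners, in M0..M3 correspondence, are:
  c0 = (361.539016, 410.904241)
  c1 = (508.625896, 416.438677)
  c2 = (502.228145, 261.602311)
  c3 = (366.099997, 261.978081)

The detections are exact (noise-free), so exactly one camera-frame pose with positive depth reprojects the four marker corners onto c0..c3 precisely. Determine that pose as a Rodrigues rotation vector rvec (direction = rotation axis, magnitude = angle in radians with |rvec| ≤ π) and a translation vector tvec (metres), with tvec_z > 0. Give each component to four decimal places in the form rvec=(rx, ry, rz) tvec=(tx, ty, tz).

rvec=(-0.3927, 0.1837, 0.0314) tvec=(0.1869, 0.1086, 0.9937)

Intrinsics K: fx=680.0, fy=769.1, cx=305.4, cy=250.7
Marker side s = 0.203 m; corners in marker frame (Z=0):
  M0 = (-0.1015, +0.1015, 0)
  M1 = (+0.1015, +0.1015, 0)
  M2 = (+0.1015, -0.1015, 0)
  M3 = (-0.1015, -0.1015, 0)
Detected image corners:
  c0 = (361.539016, 410.904241) px
  c1 = (508.625896, 416.438677) px
  c2 = (502.228145, 261.602311) px
  c3 = (366.099997, 261.978081) px
Planar DLT: solve 8×8 A·h = b for H (H[2,2]=1):
  H  [+616.02427 -161.14925 +433.27433]
  H  [-50.41586 +619.56517 +334.77739]
  H  [-0.18524 -0.38002 +1.00000]
B = K⁻¹H; ‖b₁‖=1.006321, ‖b₂‖=1.006321; λ = 2/(‖b₁‖+‖b₂‖) = 0.993719, sign → tz>0 ⇒ λ=+0.993719
r₁ = λ·B[:,0] = (+0.98290,-0.00514,-0.18407); r₂ = λ·B[:,1] = (-0.06589,+0.92361,-0.37763)
r₃ = r₁×r₂ = (+0.17195,+0.38331,+0.90747); SVD([r₁ r₂ r₃]) → R = UVᵀ:
  R  [+0.98290 -0.06589 +0.17195]
  R  [-0.00514 +0.92361 +0.38331]
  R  [-0.18407 -0.37763 +0.90747]
t = (+0.18687, +0.10863, +0.99372) m
tr R = 2.813981; θ = arccos((tr R − 1)/2) = 0.434715 rad = 24.907°
axis k = ((R−Rᵀ)₃₂, (R−Rᵀ)₁₃, (R−Rᵀ)₂₁) / (2 sinθ) = (-0.903403, +0.422682, +0.072130)
rvec = θ·k = (-0.392722, +0.183746, +0.031356)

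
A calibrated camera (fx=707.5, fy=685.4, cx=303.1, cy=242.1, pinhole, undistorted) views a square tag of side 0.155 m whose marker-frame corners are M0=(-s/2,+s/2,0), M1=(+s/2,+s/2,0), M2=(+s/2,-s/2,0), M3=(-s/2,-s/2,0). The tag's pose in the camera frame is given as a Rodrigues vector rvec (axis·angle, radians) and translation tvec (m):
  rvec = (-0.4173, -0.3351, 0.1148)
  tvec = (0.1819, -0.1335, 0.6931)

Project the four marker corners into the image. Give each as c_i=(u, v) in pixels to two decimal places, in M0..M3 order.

Intrinsics K: fx=707.5, fy=685.4, cx=303.1, cy=242.1
Marker side s = 0.155 m; corners in marker frame (Z=0):
  M0 = (-0.0775, +0.0775, 0)
  M1 = (+0.0775, +0.0775, 0)
  M2 = (+0.0775, -0.0775, 0)
  M3 = (-0.0775, -0.0775, 0)
rvec = (-0.4173, -0.3351, 0.1148), |rvec| = θ = 0.54737 rad = 31.362°
Rodrigues: sinθ=0.52044, 1−cosθ=0.14610; R = I + sinθ·[k]× + (1−cosθ)·[k]×²:
    [+0.93882 -0.04096 -0.34198]
    [+0.17734 +0.90866 +0.37801]
    [+0.29525 -0.41553 +0.86032]
t = (0.1819, -0.1335, 0.6931) m
M0: Pc = R·M0+t = (+0.10597, -0.07682, +0.63801); u = 707.5·(+0.10597)/0.63801 + 303.1 = 420.6081, v = 685.4·(-0.07682)/0.63801 + 242.1 = 159.5710
M1: Pc = R·M1+t = (+0.25148, -0.04934, +0.68378); u = 707.5·(+0.25148)/0.68378 + 303.1 = 563.3080, v = 685.4·(-0.04934)/0.68378 + 242.1 = 192.6479
M2: Pc = R·M2+t = (+0.25783, -0.19018, +0.74819); u = 707.5·(+0.25783)/0.74819 + 303.1 = 546.9120, v = 685.4·(-0.19018)/0.74819 + 242.1 = 67.8824
M3: Pc = R·M3+t = (+0.11232, -0.21766, +0.70242); u = 707.5·(+0.11232)/0.70242 + 303.1 = 416.2285, v = 685.4·(-0.21766)/0.70242 + 242.1 = 29.7096

c0=(420.61, 159.57) c1=(563.31, 192.65) c2=(546.91, 67.88) c3=(416.23, 29.71)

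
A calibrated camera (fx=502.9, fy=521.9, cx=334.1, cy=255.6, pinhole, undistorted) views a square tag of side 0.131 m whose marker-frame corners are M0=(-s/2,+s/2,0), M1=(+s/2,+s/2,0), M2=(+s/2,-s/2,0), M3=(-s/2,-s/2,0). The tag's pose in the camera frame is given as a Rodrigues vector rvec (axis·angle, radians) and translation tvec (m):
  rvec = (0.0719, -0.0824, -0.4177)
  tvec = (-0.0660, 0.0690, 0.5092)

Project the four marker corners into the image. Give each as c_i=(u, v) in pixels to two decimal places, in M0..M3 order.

Intrinsics K: fx=502.9, fy=521.9, cx=334.1, cy=255.6
Marker side s = 0.131 m; corners in marker frame (Z=0):
  M0 = (-0.0655, +0.0655, 0)
  M1 = (+0.0655, +0.0655, 0)
  M2 = (+0.0655, -0.0655, 0)
  M3 = (-0.0655, -0.0655, 0)
rvec = (0.0719, -0.0824, -0.4177), |rvec| = θ = 0.43178 rad = 24.739°
Rodrigues: sinθ=0.41849, 1−cosθ=0.09178; R = I + sinθ·[k]× + (1−cosθ)·[k]×²:
    [+0.91077 +0.40193 -0.09465]
    [-0.40776 +0.91157 -0.05274]
    [+0.06508 +0.08663 +0.99411]
t = (-0.0660, 0.0690, 0.5092) m
M0: Pc = R·M0+t = (-0.09933, +0.15542, +0.51061); u = 502.9·(-0.09933)/0.51061 + 334.1 = 236.2709, v = 521.9·(+0.15542)/0.51061 + 255.6 = 414.4516
M1: Pc = R·M1+t = (+0.01998, +0.10200, +0.51914); u = 502.9·(+0.01998)/0.51914 + 334.1 = 353.4564, v = 521.9·(+0.10200)/0.51914 + 255.6 = 358.1423
M2: Pc = R·M2+t = (-0.03267, -0.01742, +0.50779); u = 502.9·(-0.03267)/0.50779 + 334.1 = 301.7437, v = 521.9·(-0.01742)/0.50779 + 255.6 = 237.7003
M3: Pc = R·M3+t = (-0.15198, +0.03600, +0.49926); u = 502.9·(-0.15198)/0.49926 + 334.1 = 181.0115, v = 521.9·(+0.03600)/0.49926 + 255.6 = 293.2329

c0=(236.27, 414.45) c1=(353.46, 358.14) c2=(301.74, 237.70) c3=(181.01, 293.23)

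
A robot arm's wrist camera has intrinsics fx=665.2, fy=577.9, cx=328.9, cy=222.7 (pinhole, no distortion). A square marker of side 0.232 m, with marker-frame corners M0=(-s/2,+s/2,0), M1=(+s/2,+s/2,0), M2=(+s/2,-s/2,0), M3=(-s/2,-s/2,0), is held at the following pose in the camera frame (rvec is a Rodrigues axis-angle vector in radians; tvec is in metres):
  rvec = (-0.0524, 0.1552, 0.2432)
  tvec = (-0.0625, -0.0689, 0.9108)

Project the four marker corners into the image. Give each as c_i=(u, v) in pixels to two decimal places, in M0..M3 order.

c0=(183.72, 232.81) c1=(344.20, 268.80) c2=(386.04, 123.39) c3=(225.22, 93.46)

Intrinsics K: fx=665.2, fy=577.9, cx=328.9, cy=222.7
Marker side s = 0.232 m; corners in marker frame (Z=0):
  M0 = (-0.1160, +0.1160, 0)
  M1 = (+0.1160, +0.1160, 0)
  M2 = (+0.1160, -0.1160, 0)
  M3 = (-0.1160, -0.1160, 0)
rvec = (-0.0524, 0.1552, 0.2432), |rvec| = θ = 0.29322 rad = 16.800°
Rodrigues: sinθ=0.28904, 1−cosθ=0.04268; R = I + sinθ·[k]× + (1−cosθ)·[k]×²:
    [+0.95868 -0.24377 +0.14666]
    [+0.23569 +0.96928 +0.07039]
    [-0.15931 -0.03291 +0.98668]
t = (-0.0625, -0.0689, 0.9108) m
M0: Pc = R·M0+t = (-0.20198, +0.01620, +0.92546); u = 665.2·(-0.20198)/0.92546 + 328.9 = 183.7188, v = 577.9·(+0.01620)/0.92546 + 222.7 = 232.8132
M1: Pc = R·M1+t = (+0.02043, +0.07088, +0.88850); u = 665.2·(+0.02043)/0.88850 + 328.9 = 344.1954, v = 577.9·(+0.07088)/0.88850 + 222.7 = 268.7994
M2: Pc = R·M2+t = (+0.07698, -0.15400, +0.89614); u = 665.2·(+0.07698)/0.89614 + 328.9 = 386.0449, v = 577.9·(-0.15400)/0.89614 + 222.7 = 123.3916
M3: Pc = R·M3+t = (-0.14543, -0.20868, +0.93310); u = 665.2·(-0.14543)/0.93310 + 328.9 = 225.2239, v = 577.9·(-0.20868)/0.93310 + 222.7 = 93.4596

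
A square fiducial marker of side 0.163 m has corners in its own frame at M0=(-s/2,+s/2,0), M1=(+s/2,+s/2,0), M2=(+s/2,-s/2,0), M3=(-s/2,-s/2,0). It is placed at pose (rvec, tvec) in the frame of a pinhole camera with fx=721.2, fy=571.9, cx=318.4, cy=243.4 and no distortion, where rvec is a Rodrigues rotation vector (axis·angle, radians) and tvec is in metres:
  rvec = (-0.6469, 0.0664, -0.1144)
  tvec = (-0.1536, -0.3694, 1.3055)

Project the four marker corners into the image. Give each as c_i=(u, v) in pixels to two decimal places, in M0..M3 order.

c0=(188.05, 109.55) c1=(280.55, 99.66) c2=(275.87, 55.55) c3=(190.10, 64.86)

Intrinsics K: fx=721.2, fy=571.9, cx=318.4, cy=243.4
Marker side s = 0.163 m; corners in marker frame (Z=0):
  M0 = (-0.0815, +0.0815, 0)
  M1 = (+0.0815, +0.0815, 0)
  M2 = (+0.0815, -0.0815, 0)
  M3 = (-0.0815, -0.0815, 0)
rvec = (-0.6469, 0.0664, -0.1144), |rvec| = θ = 0.66028 rad = 37.832°
Rodrigues: sinθ=0.61334, 1−cosθ=0.21018; R = I + sinθ·[k]× + (1−cosθ)·[k]×²:
    [+0.99157 +0.08556 +0.09736]
    [-0.12697 +0.79194 +0.59725]
    [-0.02600 -0.60457 +0.79613]
t = (-0.1536, -0.3694, 1.3055) m
M0: Pc = R·M0+t = (-0.22744, -0.29451, +1.25835); u = 721.2·(-0.22744)/1.25835 + 318.4 = 188.0469, v = 571.9·(-0.29451)/1.25835 + 243.4 = 109.5504
M1: Pc = R·M1+t = (-0.06581, -0.31521, +1.25411); u = 721.2·(-0.06581)/1.25411 + 318.4 = 280.5521, v = 571.9·(-0.31521)/1.25411 + 243.4 = 99.6598
M2: Pc = R·M2+t = (-0.07976, -0.44429, +1.35265); u = 721.2·(-0.07976)/1.35265 + 318.4 = 275.8738, v = 571.9·(-0.44429)/1.35265 + 243.4 = 55.5540
M3: Pc = R·M3+t = (-0.24139, -0.42359, +1.35689); u = 721.2·(-0.24139)/1.35689 + 318.4 = 190.1014, v = 571.9·(-0.42359)/1.35689 + 243.4 = 64.8641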